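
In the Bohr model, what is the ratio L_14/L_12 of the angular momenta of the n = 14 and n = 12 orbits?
1.166667

In the Bohr model, L_n = nℏ, so the ratio is purely the ratio of quantum numbers:

L_14/L_12 = 14ℏ / 12ℏ = 14/12 = 1.166667

The angular momentum scales linearly with n.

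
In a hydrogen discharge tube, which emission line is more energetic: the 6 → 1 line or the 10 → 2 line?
6 → 1

Calculate the energy for each transition:

Transition 6 → 1:
ΔE₁ = |E_1 - E_6| = |-13.6057/1² - (-13.6057/6²)|
ΔE₁ = |-13.60570000000 - (-0.37793611111)| = 13.22776389 eV

Transition 10 → 2:
ΔE₂ = |E_2 - E_10| = |-13.6057/2² - (-13.6057/10²)|
ΔE₂ = |-3.40142500000 - (-0.13605700000)| = 3.26536800 eV

Since 13.22776389 eV > 3.26536800 eV, the transition 6 → 1 emits the more energetic photon.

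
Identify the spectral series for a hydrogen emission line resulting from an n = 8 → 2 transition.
Balmer series

The spectral series in hydrogen are named based on the final (lower) energy level:
- Lyman series: n_final = 1 (ultraviolet)
- Balmer series: n_final = 2 (visible/near-UV)
- Paschen series: n_final = 3 (infrared)
- Brackett series: n_final = 4 (infrared)
- Pfund series: n_final = 5 (far infrared)

Since this transition ends at n = 2, it belongs to the Balmer series.

For reference, this 8 → 2 line has photon energy
ΔE = 13.6057 eV × (1/2² - 1/8²) = 3.1888359 eV,
corresponding to wavelength λ = hc/ΔE = 1239.84 eV·nm / 3.1888359 eV = 388.806 nm in the visible/near-UV region.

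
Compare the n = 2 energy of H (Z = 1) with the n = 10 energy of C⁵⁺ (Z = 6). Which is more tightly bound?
C⁵⁺ at n = 10 (E = -4.898052 eV)

Using E_n = -13.6057 Z² / n² eV:

H (Z = 1) at n = 2:
E = -13.6057 × 1² / 2² = -13.6057 × 1 / 4 = -3.401425000 eV

C⁵⁺ (Z = 6) at n = 10:
E = -13.6057 × 6² / 10² = -13.6057 × 36 / 100 = -4.898052000 eV

Since -4.898052000 eV < -3.401425000 eV,
C⁵⁺ at n = 10 is more tightly bound (requires more energy to ionize).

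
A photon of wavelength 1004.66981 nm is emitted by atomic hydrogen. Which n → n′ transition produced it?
n = 7 → n = 3

First, find the photon energy from the wavelength (hc = 1239.84 eV·nm):
E = hc/λ = 1239.84 eV·nm / 1004.66981 nm = 1.2340771 eV

The energy levels of hydrogen satisfy E_n = -13.6057 / n² eV, so an emission n_i → n_f releases
ΔE = 13.6057 × (1/n_f² − 1/n_i²) eV.

Setting ΔE equal to the photon energy:
1/n_f² − 1/n_i² = 1.2340771 / 13.6057 = 0.090702948

Since 1/n_i² must be positive, we need 1/n_f² > 0.090702948, i.e. n_f ≤ 3. For each allowed n_f, solve n_i = (1/n_f² − 0.090702948)^(−1/2) and check whether it is a whole number:
  n_f = 1: 1/n_i² = 1.000000000 − 0.090702948 = 0.909297052 → n_i = 1.049  (not an integer) ✗
  n_f = 2: 1/n_i² = 0.250000000 − 0.090702948 = 0.159297052 → n_i = 2.506  (not an integer) ✗
  n_f = 3: 1/n_i² = 0.111111111 − 0.090702948 = 0.020408163 → n_i = 7.000  → integer, n_i = 7 ✓

Only n_f = 3 gives an integer upper level, n_i = 7.

The transition is from n = 7 to n = 3 (emission).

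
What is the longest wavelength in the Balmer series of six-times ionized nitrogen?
13.3900 nm

The longest wavelength corresponds to the smallest energy transition in the series.
The Balmer series has all transitions ending at n_f = 2.

For N⁶⁺ (Z = 7), the first line (α-line) is the jump from n = 3 to n = 2:
E_3 = -13.6057 × 7² / 3² = -74.075478 eV
E_2 = -13.6057 × 7² / 2² = -166.669825 eV
ΔE = E_3 - E_2 = 92.594347 eV

λ = hc/E = 1239.84 eV·nm / 92.594347 eV
λ = 13.3900 nm

This is the α-line of the Balmer series in N⁶⁺.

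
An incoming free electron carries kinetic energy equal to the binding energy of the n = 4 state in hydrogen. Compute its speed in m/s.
5.4692e+05 m/s (or 0.182434% of c)

The binding energy at n = 4 for hydrogen is:
E_4 = -13.6057/4² = -0.85035625 eV
|E_4| = 0.85035625 eV

Convert to Joules:
KE = 0.85035625 eV × (1.602177 × 10⁻¹⁹ J/eV) = 1.362421e-19 J

Using KE = ½mv²:
v = √(2·KE/m_e)
v = √(2 × 1.362421e-19 J / 9.10938 × 10⁻³¹ kg)
v = 5.4692e+05 m/s

This is approximately 0.182434% the speed of light.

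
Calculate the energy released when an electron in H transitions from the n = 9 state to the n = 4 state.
0.6824 eV

The energy levels are E_n = -13.6057 eV / n².

Energy at n = 9: E_9 = -13.6057 / 9² = -0.1679716 eV
Energy at n = 4: E_4 = -13.6057 / 4² = -0.8503563 eV

For emission (electron falling to lower state), the photon energy is:
E_photon = E_9 - E_4 = |-0.1679716 - (-0.8503563)|
E_photon = 0.6824 eV

This energy is carried away by the emitted photon.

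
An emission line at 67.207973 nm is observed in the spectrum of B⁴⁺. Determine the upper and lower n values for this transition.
n = 11 → n = 4

First, find the photon energy from the wavelength (hc = 1239.84 eV·nm):
E = hc/λ = 1239.84 eV·nm / 67.207973 nm = 18.447811 eV

The energy levels of B⁴⁺ satisfy E_n = -13.6057 × 5² / n² eV, so an emission n_i → n_f releases
ΔE = 13.6057 × 5² × (1/n_f² − 1/n_i²) eV.

Setting ΔE equal to the photon energy:
1/n_f² − 1/n_i² = 18.447811 / (13.6057 × 5²) = 0.054235537

Since 1/n_i² must be positive, we need 1/n_f² > 0.054235537, i.e. n_f ≤ 4. For each allowed n_f, solve n_i = (1/n_f² − 0.054235537)^(−1/2) and check whether it is a whole number:
  n_f = 1: 1/n_i² = 1.000000000 − 0.054235537 = 0.945764463 → n_i = 1.028  (not an integer) ✗
  n_f = 2: 1/n_i² = 0.250000000 − 0.054235537 = 0.195764463 → n_i = 2.260  (not an integer) ✗
  n_f = 3: 1/n_i² = 0.111111111 − 0.054235537 = 0.056875574 → n_i = 4.193  (not an integer) ✗
  n_f = 4: 1/n_i² = 0.062500000 − 0.054235537 = 0.008264463 → n_i = 11.000  → integer, n_i = 11 ✓

Only n_f = 4 gives an integer upper level, n_i = 11.

The transition is from n = 11 to n = 4 (emission).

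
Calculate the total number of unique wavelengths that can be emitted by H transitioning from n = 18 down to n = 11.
28

The electron can occupy levels n = 11, 12, ..., 18 during de-excitation — that is m = 18 - 11 + 1 = 8 distinct levels.

The number of distinct spectral lines equals the number of ways to choose 2 of these m levels (each pair gives one possible emission transition):

Number of lines = m(m-1)/2 = 8×7/2 = 28

These correspond to all possible transitions between the 8 levels:
18 → 17, 18 → 16, 18 → 15, 18 → 14, 18 → 13, 18 → 12, 18 → 11, 17 → 16...

Each transition produces a photon with a unique energy (and thus wavelength). This count does not depend on Z.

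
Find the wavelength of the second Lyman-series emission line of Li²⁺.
11.391 nm

The lines of a series are numbered from the longest wavelength (smallest ΔE) outward; the second line is the transition from n = n_f + 2 to n_f.
The Lyman series has all transitions ending at n_f = 1.

For Li²⁺ (Z = 3), the second line (β-line) is the jump from n = 3 to n = 1:
E_3 = -13.6057 × 3² / 3² = -13.60570 eV
E_1 = -13.6057 × 3² / 1² = -122.45130 eV
ΔE = E_3 - E_1 = 108.84560 eV

λ = hc/E = 1239.84 eV·nm / 108.84560 eV
λ = 11.391 nm

This is the β-line of the Lyman series in Li²⁺.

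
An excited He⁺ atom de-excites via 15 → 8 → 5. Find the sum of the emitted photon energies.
1.9350 eV

The energy levels of He⁺ are E_n = -13.6057 × 2² / n² eV.

First transition (15 → 8):
ΔE₁ = |E_8 - E_15|
ΔE₁ = |-0.8503562500 - (-0.2418791111)| = 0.6084771 eV

Second transition (8 → 5):
ΔE₂ = |E_5 - E_8|
ΔE₂ = |-2.1769120000 - (-0.8503562500)| = 1.3265558 eV

Total energy released:
E_total = ΔE₁ + ΔE₂ = 0.6084771 + 1.3265558 = 1.9350 eV

Note: This equals the direct transition 15 → 5: 1.9350 eV ✓
Energy is conserved regardless of the path taken.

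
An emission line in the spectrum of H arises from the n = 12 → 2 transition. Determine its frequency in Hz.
7.99615e+14 Hz

First, find the transition energy:
E_12 = -13.6057 / 12² = -0.09448403 eV
E_2 = -13.6057 / 2² = -3.40142500 eV
|ΔE| = |E_2 - E_12| = 3.30694097 eV

Convert to Joules: E = 3.30694097 eV × (1.602177 × 10⁻¹⁹ J/eV) = 5.2983048e-19 J

Using E = hf:
f = E/h = 5.2983048e-19 J / (6.62607 × 10⁻³⁴ J·s)
f = 7.99615e+14 Hz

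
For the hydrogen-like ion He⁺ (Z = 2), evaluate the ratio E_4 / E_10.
6.250

Using E_n = -13.6057 Z² / n² eV with Z = 2:

E_4 = -13.6057 × 2² / 4² = -54.4228 / 16 = -3.401425000 eV
E_10 = -13.6057 × 2² / 10² = -54.4228 / 100 = -0.544228000 eV

The ratio is:
E_4/E_10 = (-3.401425000) / (-0.544228000)
E_4/E_10 = (-54.4228/16) / (-54.4228/100)
E_4/E_10 = 100/16
E_4/E_10 = 6.250
(Note: the Z² factors cancel in the ratio.)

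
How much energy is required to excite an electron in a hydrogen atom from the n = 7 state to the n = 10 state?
0.1416 eV

The energy levels of a hydrogen-like atom are E_n = -13.6057 eV / n².

Energy at n = 7: E_7 = -13.6057 / 7² = -0.2776673 eV
Energy at n = 10: E_10 = -13.6057 / 10² = -0.1360570 eV

The excitation energy is the difference:
ΔE = E_10 - E_7
ΔE = -0.1360570 - (-0.2776673)
ΔE = 0.1416 eV

Since this is positive, energy must be absorbed (photon absorption).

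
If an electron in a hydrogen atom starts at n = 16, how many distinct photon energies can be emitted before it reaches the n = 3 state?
91

The electron can occupy levels n = 3, 4, ..., 16 during de-excitation — that is m = 16 - 3 + 1 = 14 distinct levels.

The number of distinct spectral lines equals the number of ways to choose 2 of these m levels (each pair gives one possible emission transition):

Number of lines = m(m-1)/2 = 14×13/2 = 91

These correspond to all possible transitions between the 14 levels:
16 → 15, 16 → 14, 16 → 13, 16 → 12, 16 → 11, 16 → 10, 16 → 9, 16 → 8...

Each transition produces a photon with a unique energy (and thus wavelength). This count does not depend on Z.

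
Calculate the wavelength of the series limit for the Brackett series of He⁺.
364.5061 nm

The series limit corresponds to the transition from n = ∞ to n = 4.
This is the highest energy (shortest wavelength) transition in the Brackett series.

E_∞ = 0 eV
E_4 = -13.6057 × 2² / 4² = -3.40142500 eV

Energy at series limit:
ΔE = E_∞ - E_4 = 0 - (-3.40142500) = 3.40142500 eV
λ = hc/E = 1239.84 eV·nm / 3.40142500 eV = 364.5061 nm

This energy equals the ionization energy from the n = 4 state of He⁺.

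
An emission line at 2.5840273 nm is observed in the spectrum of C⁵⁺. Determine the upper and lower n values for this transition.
n = 7 → n = 1

First, find the photon energy from the wavelength (hc = 1239.84 eV·nm):
E = hc/λ = 1239.84 eV·nm / 2.5840273 nm = 479.80917 eV

The energy levels of C⁵⁺ satisfy E_n = -13.6057 × 6² / n² eV, so an emission n_i → n_f releases
ΔE = 13.6057 × 6² × (1/n_f² − 1/n_i²) eV.

Setting ΔE equal to the photon energy:
1/n_f² − 1/n_i² = 479.80917 / (13.6057 × 6²) = 0.97959183

Since 1/n_i² must be positive, we need 1/n_f² > 0.97959183, i.e. n_f ≤ 1. For each allowed n_f, solve n_i = (1/n_f² − 0.97959183)^(−1/2) and check whether it is a whole number:
  n_f = 1: 1/n_i² = 1.00000000 − 0.97959183 = 0.02040817 → n_i = 7.000  → integer, n_i = 7 ✓

Only n_f = 1 gives an integer upper level, n_i = 7.

The transition is from n = 7 to n = 1 (emission).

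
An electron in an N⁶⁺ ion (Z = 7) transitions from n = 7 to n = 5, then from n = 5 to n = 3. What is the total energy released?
60.4698 eV

The energy levels of N⁶⁺ are E_n = -13.6057 × 7² / n² eV.

First transition (7 → 5):
ΔE₁ = |E_5 - E_7|
ΔE₁ = |-26.6671720000 - (-13.6057000000)| = 13.0614720 eV

Second transition (5 → 3):
ΔE₂ = |E_3 - E_5|
ΔE₂ = |-74.0754777778 - (-26.6671720000)| = 47.4083058 eV

Total energy released:
E_total = ΔE₁ + ΔE₂ = 13.0614720 + 47.4083058 = 60.4698 eV

Note: This equals the direct transition 7 → 3: 60.4698 eV ✓
Energy is conserved regardless of the path taken.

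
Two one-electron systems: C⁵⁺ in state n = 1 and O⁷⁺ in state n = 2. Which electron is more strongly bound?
C⁵⁺ at n = 1 (E = -489.805 eV)

Using E_n = -13.6057 Z² / n² eV:

C⁵⁺ (Z = 6) at n = 1:
E = -13.6057 × 6² / 1² = -13.6057 × 36 / 1 = -489.805200 eV

O⁷⁺ (Z = 8) at n = 2:
E = -13.6057 × 8² / 2² = -13.6057 × 64 / 4 = -217.691200 eV

Since -489.805200 eV < -217.691200 eV,
C⁵⁺ at n = 1 is more tightly bound (requires more energy to ionize).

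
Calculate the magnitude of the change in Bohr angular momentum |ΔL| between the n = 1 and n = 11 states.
1.0546e-33 J·s (or 10ℏ)

In the Bohr model, L_n = nℏ where ℏ = 1.054572e-34 J·s.

L_11 = 11ℏ = 1.160029e-33 J·s
L_1 = 1ℏ = 1.054572e-34 J·s

ΔL = L_11 - L_1 = (11 - 1)ℏ = 10ℏ
ΔL = 10 × 1.054572e-34 J·s = 1.0546e-33 J·s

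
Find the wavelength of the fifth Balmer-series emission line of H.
396.906591 nm

The lines of a series are numbered from the longest wavelength (smallest ΔE) outward; the fifth line is the transition from n = n_f + 5 to n_f.
The Balmer series has all transitions ending at n_f = 2.

For H, the fifth line (ε-line) is the jump from n = 7 to n = 2:
E_7 = -13.6057 / 7² = -0.2776673469 eV
E_2 = -13.6057 / 2² = -3.4014250000 eV
ΔE = E_7 - E_2 = 3.1237576531 eV

λ = hc/E = 1239.84 eV·nm / 3.1237576531 eV
λ = 396.906591 nm

This is the ε-line of the Balmer series in H.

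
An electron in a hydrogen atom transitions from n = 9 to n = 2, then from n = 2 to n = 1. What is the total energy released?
13.43773 eV

The energy levels of hydrogen are E_n = -13.6057 / n² eV.

First transition (9 → 2):
ΔE₁ = |E_2 - E_9|
ΔE₁ = |-3.40142500000 - (-0.16797160494)| = 3.23345340 eV

Second transition (2 → 1):
ΔE₂ = |E_1 - E_2|
ΔE₂ = |-13.60570000000 - (-3.40142500000)| = 10.20427500 eV

Total energy released:
E_total = ΔE₁ + ΔE₂ = 3.23345340 + 10.20427500 = 13.43773 eV

Note: This equals the direct transition 9 → 1: 13.43773 eV ✓
Energy is conserved regardless of the path taken.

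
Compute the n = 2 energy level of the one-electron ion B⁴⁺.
-85.0356 eV

For hydrogen-like ions, the energy levels scale with Z²:
E_n = -13.6057 Z² / n² eV

For B⁴⁺ (Z = 5) at n = 2:
E_2 = -13.6057 × 5² / 2²
E_2 = -13.6057 × 25 / 4
E_2 = -340.1425 / 4
E_2 = -85.0356 eV

The energy is 25 times more negative than hydrogen at the same n due to the stronger nuclear charge.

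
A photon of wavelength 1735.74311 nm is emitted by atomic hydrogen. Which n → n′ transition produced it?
n = 10 → n = 4

First, find the photon energy from the wavelength (hc = 1239.84 eV·nm):
E = hc/λ = 1239.84 eV·nm / 1735.74311 nm = 0.71429925 eV

The energy levels of hydrogen satisfy E_n = -13.6057 / n² eV, so an emission n_i → n_f releases
ΔE = 13.6057 × (1/n_f² − 1/n_i²) eV.

Setting ΔE equal to the photon energy:
1/n_f² − 1/n_i² = 0.71429925 / 13.6057 = 0.052500000

Since 1/n_i² must be positive, we need 1/n_f² > 0.052500000, i.e. n_f ≤ 4. For each allowed n_f, solve n_i = (1/n_f² − 0.052500000)^(−1/2) and check whether it is a whole number:
  n_f = 1: 1/n_i² = 1.000000000 − 0.052500000 = 0.947500000 → n_i = 1.027  (not an integer) ✗
  n_f = 2: 1/n_i² = 0.250000000 − 0.052500000 = 0.197500000 → n_i = 2.250  (not an integer) ✗
  n_f = 3: 1/n_i² = 0.111111111 − 0.052500000 = 0.058611111 → n_i = 4.131  (not an integer) ✗
  n_f = 4: 1/n_i² = 0.062500000 − 0.052500000 = 0.010000000 → n_i = 10.000  → integer, n_i = 10 ✓

Only n_f = 4 gives an integer upper level, n_i = 10.

The transition is from n = 10 to n = 4 (emission).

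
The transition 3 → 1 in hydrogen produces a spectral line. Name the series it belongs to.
Lyman series

The spectral series in hydrogen are named based on the final (lower) energy level:
- Lyman series: n_final = 1 (ultraviolet)
- Balmer series: n_final = 2 (visible/near-UV)
- Paschen series: n_final = 3 (infrared)
- Brackett series: n_final = 4 (infrared)
- Pfund series: n_final = 5 (far infrared)

Since this transition ends at n = 1, it belongs to the Lyman series.

For reference, this 3 → 1 line has photon energy
ΔE = 13.6057 eV × (1/1² - 1/3²) = 12.0939556 eV,
corresponding to wavelength λ = hc/ΔE = 1239.84 eV·nm / 12.0939556 eV = 102.5173 nm in the ultraviolet region.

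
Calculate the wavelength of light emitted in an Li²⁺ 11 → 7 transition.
833.779470 nm

First, find the transition energy using E_n = -13.6057 Z² / n² eV:
E_11 = -13.6057 × 3² / 11² = -1.0119942149 eV
E_7 = -13.6057 × 3² / 7² = -2.4990061224 eV

Photon energy: |ΔE| = |E_7 - E_11| = 1.4870119075 eV

Convert to wavelength using E = hc/λ with hc = 1239.84 eV·nm:
λ = hc/E = 1239.84 eV·nm / 1.4870119075 eV
λ = 833.779470 nm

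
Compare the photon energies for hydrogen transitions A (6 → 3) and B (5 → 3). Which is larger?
6 → 3

Calculate the energy for each transition:

Transition 6 → 3:
ΔE₁ = |E_3 - E_6| = |-13.6057/3² - (-13.6057/6²)|
ΔE₁ = |-1.51174444 - (-0.37793611)| = 1.13381 eV

Transition 5 → 3:
ΔE₂ = |E_3 - E_5| = |-13.6057/3² - (-13.6057/5²)|
ΔE₂ = |-1.51174444 - (-0.54422800)| = 0.96752 eV

Since 1.13381 eV > 0.96752 eV, the transition 6 → 3 emits the more energetic photon.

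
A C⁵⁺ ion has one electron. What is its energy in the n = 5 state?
-19.592 eV

For hydrogen-like ions, the energy levels scale with Z²:
E_n = -13.6057 Z² / n² eV

For C⁵⁺ (Z = 6) at n = 5:
E_5 = -13.6057 × 6² / 5²
E_5 = -13.6057 × 36 / 25
E_5 = -489.8052 / 25
E_5 = -19.592 eV

The energy is 36 times more negative than hydrogen at the same n due to the stronger nuclear charge.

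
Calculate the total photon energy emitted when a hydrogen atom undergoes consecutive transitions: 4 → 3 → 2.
2.551 eV

The energy levels of hydrogen are E_n = -13.6057 / n² eV.

First transition (4 → 3):
ΔE₁ = |E_3 - E_4|
ΔE₁ = |-1.511744444 - (-0.850356250)| = 0.661388 eV

Second transition (3 → 2):
ΔE₂ = |E_2 - E_3|
ΔE₂ = |-3.401425000 - (-1.511744444)| = 1.889681 eV

Total energy released:
E_total = ΔE₁ + ΔE₂ = 0.661388 + 1.889681 = 2.551 eV

Note: This equals the direct transition 4 → 2: 2.551 eV ✓
Energy is conserved regardless of the path taken.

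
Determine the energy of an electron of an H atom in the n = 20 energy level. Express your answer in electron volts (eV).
-0.03401 eV

The energy levels of a hydrogen-like atom are given by:
E_n = -13.6057 eV / n²

For n = 20:
E_20 = -13.6057 eV / 20²
E_20 = -13.6057 eV / 400
E_20 = -0.03401 eV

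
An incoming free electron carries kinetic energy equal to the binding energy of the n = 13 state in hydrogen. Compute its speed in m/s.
1.6828e+05 m/s (or 0.06% of c)

The binding energy at n = 13 for hydrogen is:
E_13 = -13.6057/13² = -0.080507101 eV
|E_13| = 0.080507101 eV

Convert to Joules:
KE = 0.080507101 eV × (1.602177 × 10⁻¹⁹ J/eV) = 1.289866e-20 J

Using KE = ½mv²:
v = √(2·KE/m_e)
v = √(2 × 1.289866e-20 J / 9.10938 × 10⁻³¹ kg)
v = 1.6828e+05 m/s

This is approximately 0.06% the speed of light.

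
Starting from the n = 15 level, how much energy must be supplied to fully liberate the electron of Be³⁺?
0.967516 eV

The ionization energy is the energy needed to remove the electron completely (n → ∞).

For a hydrogen-like ion with Z = 4, E_n = -13.6057 Z² / n² eV.

At n = 15: E_15 = -13.6057 × 4² / 15² = -0.967516444 eV
At n = ∞: E_∞ = 0 eV

Ionization energy = E_∞ - E_15 = 0 - (-0.967516444) = 0.967516444 eV
Ionization energy ≈ 0.967516 eV

This is also called the binding energy of the electron in state n = 15.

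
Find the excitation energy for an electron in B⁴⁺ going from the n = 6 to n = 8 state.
4.133676 eV

The energy levels of a hydrogen-like atom are E_n = -13.6057 Z² eV / n².

Energy at n = 6: E_6 = -13.6057 × 5² / 6² = -9.448402778 eV
Energy at n = 8: E_8 = -13.6057 × 5² / 8² = -5.314726563 eV

The excitation energy is the difference:
ΔE = E_8 - E_6
ΔE = -5.314726563 - (-9.448402778)
ΔE = 4.133676 eV

Since this is positive, energy must be absorbed (photon absorption).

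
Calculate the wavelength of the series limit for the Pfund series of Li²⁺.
253.129203 nm

The series limit corresponds to the transition from n = ∞ to n = 5.
This is the highest energy (shortest wavelength) transition in the Pfund series.

E_∞ = 0 eV
E_5 = -13.6057 × 3² / 5² = -4.8980520000 eV

Energy at series limit:
ΔE = E_∞ - E_5 = 0 - (-4.8980520000) = 4.8980520000 eV
λ = hc/E = 1239.84 eV·nm / 4.8980520000 eV = 253.129203 nm

This energy equals the ionization energy from the n = 5 state of Li²⁺.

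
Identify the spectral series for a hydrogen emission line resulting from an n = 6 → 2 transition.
Balmer series

The spectral series in hydrogen are named based on the final (lower) energy level:
- Lyman series: n_final = 1 (ultraviolet)
- Balmer series: n_final = 2 (visible/near-UV)
- Paschen series: n_final = 3 (infrared)
- Brackett series: n_final = 4 (infrared)
- Pfund series: n_final = 5 (far infrared)

Since this transition ends at n = 2, it belongs to the Balmer series.

For reference, this 6 → 2 line has photon energy
ΔE = 13.6057 eV × (1/2² - 1/6²) = 3.0234888889 eV,
corresponding to wavelength λ = hc/ΔE = 1239.84 eV·nm / 3.0234888889 eV = 410.069309 nm in the visible/near-UV region.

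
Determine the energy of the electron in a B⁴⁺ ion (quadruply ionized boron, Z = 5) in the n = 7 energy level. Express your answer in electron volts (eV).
-6.94168 eV

The energy levels of a hydrogen-like atom are given by:
E_n = -13.6057 Z² / n² eV  (with Z = 5 for B⁴⁺)

For n = 7:
E_7 = -13.6057 × 5² / 7²
E_7 = -13.6057 × 25 / 49
E_7 = -6.94168 eV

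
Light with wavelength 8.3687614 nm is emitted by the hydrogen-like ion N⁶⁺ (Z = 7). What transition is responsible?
n = 6 → n = 2

First, find the photon energy from the wavelength (hc = 1239.84 eV·nm):
E = hc/λ = 1239.84 eV·nm / 8.3687614 nm = 148.15096 eV

The energy levels of N⁶⁺ satisfy E_n = -13.6057 × 7² / n² eV, so an emission n_i → n_f releases
ΔE = 13.6057 × 7² × (1/n_f² − 1/n_i²) eV.

Setting ΔE equal to the photon energy:
1/n_f² − 1/n_i² = 148.15096 / (13.6057 × 7²) = 0.22222223

Since 1/n_i² must be positive, we need 1/n_f² > 0.22222223, i.e. n_f ≤ 2. For each allowed n_f, solve n_i = (1/n_f² − 0.22222223)^(−1/2) and check whether it is a whole number:
  n_f = 1: 1/n_i² = 1.00000000 − 0.22222223 = 0.77777777 → n_i = 1.134  (not an integer) ✗
  n_f = 2: 1/n_i² = 0.25000000 − 0.22222223 = 0.02777777 → n_i = 6.000  → integer, n_i = 6 ✓

Only n_f = 2 gives an integer upper level, n_i = 6.

The transition is from n = 6 to n = 2 (emission).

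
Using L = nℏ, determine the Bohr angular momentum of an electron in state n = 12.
1.2655e-33 J·s (or 12ℏ)

In the Bohr model, angular momentum is quantized:
L = nℏ

where ℏ = h/(2π) = 1.054572e-34 J·s

For n = 12:
L = 12 × 1.054572e-34 J·s
L = 1.2655e-33 J·s

This can also be written as L = 12ℏ.
The angular momentum is an integer multiple of the reduced Planck constant.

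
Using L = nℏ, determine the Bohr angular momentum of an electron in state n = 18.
1.89823e-33 J·s (or 18ℏ)

In the Bohr model, angular momentum is quantized:
L = nℏ

where ℏ = h/(2π) = 1.0545718e-34 J·s

For n = 18:
L = 18 × 1.0545718e-34 J·s
L = 1.89823e-33 J·s

This can also be written as L = 18ℏ.
The angular momentum is an integer multiple of the reduced Planck constant.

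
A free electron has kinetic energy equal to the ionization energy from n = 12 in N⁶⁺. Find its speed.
1.28e+06 m/s (or 0.425678% of c)

The binding energy at n = 12 for N⁶⁺ is:
E_12 = -13.6057 × 7²/12² = -4.62971736 eV
|E_12| = 4.62971736 eV

Convert to Joules:
KE = 4.62971736 eV × (1.602177 × 10⁻¹⁹ J/eV) = 7.4176e-19 J

Using KE = ½mv²:
v = √(2·KE/m_e)
v = √(2 × 7.4176e-19 J / 9.10938 × 10⁻³¹ kg)
v = 1.28e+06 m/s

This is approximately 0.425678% the speed of light.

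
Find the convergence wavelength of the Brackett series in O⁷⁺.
22.78163 nm

The series limit corresponds to the transition from n = ∞ to n = 4.
This is the highest energy (shortest wavelength) transition in the Brackett series.

E_∞ = 0 eV
E_4 = -13.6057 × 8² / 4² = -54.4228000 eV

Energy at series limit:
ΔE = E_∞ - E_4 = 0 - (-54.4228000) = 54.4228000 eV
λ = hc/E = 1239.84 eV·nm / 54.4228000 eV = 22.78163 nm

This energy equals the ionization energy from the n = 4 state of O⁷⁺.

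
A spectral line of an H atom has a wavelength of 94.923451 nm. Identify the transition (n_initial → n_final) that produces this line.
n = 5 → n = 1

First, find the photon energy from the wavelength (hc = 1239.84 eV·nm):
E = hc/λ = 1239.84 eV·nm / 94.923451 nm = 13.061472 eV

The energy levels of hydrogen satisfy E_n = -13.6057 / n² eV, so an emission n_i → n_f releases
ΔE = 13.6057 × (1/n_f² − 1/n_i²) eV.

Setting ΔE equal to the photon energy:
1/n_f² − 1/n_i² = 13.061472 / 13.6057 = 0.96000000

Since 1/n_i² must be positive, we need 1/n_f² > 0.96000000, i.e. n_f ≤ 1. For each allowed n_f, solve n_i = (1/n_f² − 0.96000000)^(−1/2) and check whether it is a whole number:
  n_f = 1: 1/n_i² = 1.00000000 − 0.96000000 = 0.04000000 → n_i = 5.000  → integer, n_i = 5 ✓

Only n_f = 1 gives an integer upper level, n_i = 5.

The transition is from n = 5 to n = 1 (emission).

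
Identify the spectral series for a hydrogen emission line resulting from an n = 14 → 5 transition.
Pfund series

The spectral series in hydrogen are named based on the final (lower) energy level:
- Lyman series: n_final = 1 (ultraviolet)
- Balmer series: n_final = 2 (visible/near-UV)
- Paschen series: n_final = 3 (infrared)
- Brackett series: n_final = 4 (infrared)
- Pfund series: n_final = 5 (far infrared)

Since this transition ends at n = 5, it belongs to the Pfund series.

For reference, this 14 → 5 line has photon energy
ΔE = 13.6057 eV × (1/5² - 1/14²) = 0.474811163 eV,
corresponding to wavelength λ = hc/ΔE = 1239.84 eV·nm / 0.474811163 eV = 2611.228 nm in the far infrared region.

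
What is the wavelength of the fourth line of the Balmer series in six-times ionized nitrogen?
8.368761 nm

The lines of a series are numbered from the longest wavelength (smallest ΔE) outward; the fourth line is the transition from n = n_f + 4 to n_f.
The Balmer series has all transitions ending at n_f = 2.

For N⁶⁺ (Z = 7), the fourth line (δ-line) is the jump from n = 6 to n = 2:
E_6 = -13.6057 × 7² / 6² = -18.51886944 eV
E_2 = -13.6057 × 7² / 2² = -166.66982500 eV
ΔE = E_6 - E_2 = 148.15095556 eV

λ = hc/E = 1239.84 eV·nm / 148.15095556 eV
λ = 8.368761 nm

This is the δ-line of the Balmer series in N⁶⁺.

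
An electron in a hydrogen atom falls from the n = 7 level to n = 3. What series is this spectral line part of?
Paschen series

The spectral series in hydrogen are named based on the final (lower) energy level:
- Lyman series: n_final = 1 (ultraviolet)
- Balmer series: n_final = 2 (visible/near-UV)
- Paschen series: n_final = 3 (infrared)
- Brackett series: n_final = 4 (infrared)
- Pfund series: n_final = 5 (far infrared)

Since this transition ends at n = 3, it belongs to the Paschen series.

For reference, this 7 → 3 line has photon energy
ΔE = 13.6057 eV × (1/3² - 1/7²) = 1.2340770975 eV,
corresponding to wavelength λ = hc/ΔE = 1239.84 eV·nm / 1.2340770975 eV = 1004.66981 nm in the infrared region.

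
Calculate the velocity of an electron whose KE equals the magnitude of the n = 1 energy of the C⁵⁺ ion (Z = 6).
1.31e+07 m/s (or 4.38% of c)

The binding energy at n = 1 for C⁵⁺ is:
E_1 = -13.6057 × 6²/1² = -489.8052 eV
|E_1| = 489.8052 eV

Convert to Joules:
KE = 489.8052 eV × (1.602177 × 10⁻¹⁹ J/eV) = 7.8475e-17 J

Using KE = ½mv²:
v = √(2·KE/m_e)
v = √(2 × 7.8475e-17 J / 9.10938 × 10⁻³¹ kg)
v = 1.31e+07 m/s

This is approximately 4.38% the speed of light.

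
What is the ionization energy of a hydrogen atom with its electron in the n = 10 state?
0.14 eV

The ionization energy is the energy needed to remove the electron completely (n → ∞).

For hydrogen, E_n = -13.6057 eV / n².

At n = 10: E_10 = -13.6057 / 10² = -0.13606 eV
At n = ∞: E_∞ = 0 eV

Ionization energy = E_∞ - E_10 = 0 - (-0.13606) = 0.13606 eV
Ionization energy ≈ 0.14 eV

This is also called the binding energy of the electron in state n = 10.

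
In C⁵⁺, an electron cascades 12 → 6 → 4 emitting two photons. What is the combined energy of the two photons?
27.21 eV

The energy levels of C⁵⁺ are E_n = -13.6057 × 6² / n² eV.

First transition (12 → 6):
ΔE₁ = |E_6 - E_12|
ΔE₁ = |-13.60570000 - (-3.40142500)| = 10.20428 eV

Second transition (6 → 4):
ΔE₂ = |E_4 - E_6|
ΔE₂ = |-30.61282500 - (-13.60570000)| = 17.00713 eV

Total energy released:
E_total = ΔE₁ + ΔE₂ = 10.20428 + 17.00713 = 27.21 eV

Note: This equals the direct transition 12 → 4: 27.21 eV ✓
Energy is conserved regardless of the path taken.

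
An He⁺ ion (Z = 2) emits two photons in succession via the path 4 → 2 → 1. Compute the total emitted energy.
51.021375 eV

The energy levels of He⁺ are E_n = -13.6057 × 2² / n² eV.

First transition (4 → 2):
ΔE₁ = |E_2 - E_4|
ΔE₁ = |-13.605700000000 - (-3.401425000000)| = 10.204275000 eV

Second transition (2 → 1):
ΔE₂ = |E_1 - E_2|
ΔE₂ = |-54.422800000000 - (-13.605700000000)| = 40.817100000 eV

Total energy released:
E_total = ΔE₁ + ΔE₂ = 10.204275000 + 40.817100000 = 51.021375 eV

Note: This equals the direct transition 4 → 1: 51.021375 eV ✓
Energy is conserved regardless of the path taken.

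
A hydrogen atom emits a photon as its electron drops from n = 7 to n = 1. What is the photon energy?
13.3280 eV

The energy levels are E_n = -13.6057 eV / n².

Energy at n = 7: E_7 = -13.6057 / 7² = -0.2776673 eV
Energy at n = 1: E_1 = -13.6057 / 1² = -13.6057000 eV

For emission (electron falling to lower state), the photon energy is:
E_photon = E_7 - E_1 = |-0.2776673 - (-13.6057000)|
E_photon = 13.3280 eV

This energy is carried away by the emitted photon.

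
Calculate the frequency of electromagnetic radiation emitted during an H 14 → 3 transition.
3.488e+14 Hz

First, find the transition energy:
E_14 = -13.6057 / 14² = -0.069417 eV
E_3 = -13.6057 / 3² = -1.511744 eV
|ΔE| = |E_3 - E_14| = 1.442327 eV

Convert to Joules: E = 1.442327 eV × (1.602177 × 10⁻¹⁹ J/eV) = 2.31086e-19 J

Using E = hf:
f = E/h = 2.31086e-19 J / (6.62607 × 10⁻³⁴ J·s)
f = 3.488e+14 Hz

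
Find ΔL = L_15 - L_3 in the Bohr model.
1.26549e-33 J·s (or 12ℏ)

In the Bohr model, L_n = nℏ where ℏ = 1.0545718e-34 J·s.

L_15 = 15ℏ = 1.5818577e-33 J·s
L_3 = 3ℏ = 3.1637154e-34 J·s

ΔL = L_15 - L_3 = (15 - 3)ℏ = 12ℏ
ΔL = 12 × 1.0545718e-34 J·s = 1.26549e-33 J·s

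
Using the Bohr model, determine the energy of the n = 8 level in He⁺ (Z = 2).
-0.85036 eV

For hydrogen-like ions, the energy levels scale with Z²:
E_n = -13.6057 Z² / n² eV

For He⁺ (Z = 2) at n = 8:
E_8 = -13.6057 × 2² / 8²
E_8 = -13.6057 × 4 / 64
E_8 = -54.4228 / 64
E_8 = -0.85036 eV

The energy is 4 times more negative than hydrogen at the same n due to the stronger nuclear charge.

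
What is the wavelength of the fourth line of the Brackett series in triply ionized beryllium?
121.5020 nm

The lines of a series are numbered from the longest wavelength (smallest ΔE) outward; the fourth line is the transition from n = n_f + 4 to n_f.
The Brackett series has all transitions ending at n_f = 4.

For Be³⁺ (Z = 4), the fourth line (δ-line) is the jump from n = 8 to n = 4:
E_8 = -13.6057 × 4² / 8² = -3.4014250 eV
E_4 = -13.6057 × 4² / 4² = -13.6057000 eV
ΔE = E_8 - E_4 = 10.2042750 eV

λ = hc/E = 1239.84 eV·nm / 10.2042750 eV
λ = 121.5020 nm

This is the δ-line of the Brackett series in Be³⁺.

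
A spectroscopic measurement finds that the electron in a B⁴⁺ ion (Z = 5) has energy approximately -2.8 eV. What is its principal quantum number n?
n = 11

The exact energy levels follow E_n = -13.6057 Z² / n² eV with Z = 5.

The measured value (-2.8 eV) is reported to only 2 significant figures, so we must test candidate n values and see which one matches to that precision.

Candidate energies:
  n = 9:  E = -13.6057 × 5² / 9² = -4.19929 eV
  n = 10:  E = -13.6057 × 5² / 10² = -3.40143 eV
  n = 11:  E = -13.6057 × 5² / 11² = -2.81110 eV  ← matches
  n = 12:  E = -13.6057 × 5² / 12² = -2.36210 eV
  n = 13:  E = -13.6057 × 5² / 13² = -2.01268 eV

Checking against the measurement of -2.8 eV (2 sig figs), only n = 11 agrees:
E_11 = -2.81110 eV, which rounds to -2.8 eV ✓

Therefore n = 11.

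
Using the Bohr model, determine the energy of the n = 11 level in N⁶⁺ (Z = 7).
-5.50975 eV

For hydrogen-like ions, the energy levels scale with Z²:
E_n = -13.6057 Z² / n² eV

For N⁶⁺ (Z = 7) at n = 11:
E_11 = -13.6057 × 7² / 11²
E_11 = -13.6057 × 49 / 121
E_11 = -666.6793 / 121
E_11 = -5.50975 eV

The energy is 49 times more negative than hydrogen at the same n due to the stronger nuclear charge.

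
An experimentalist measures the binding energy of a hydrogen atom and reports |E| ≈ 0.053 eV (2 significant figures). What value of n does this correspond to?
n = 16

The exact energy levels follow E_n = -13.6057 eV / n².

The measured value (-0.053 eV) is reported to only 2 significant figures, so we must test candidate n values and see which one matches to that precision.

Candidate energies:
  n = 14:  E = -13.6057/14² = -0.069417 eV
  n = 15:  E = -13.6057/15² = -0.060470 eV
  n = 16:  E = -13.6057/16² = -0.053147 eV  ← matches
  n = 17:  E = -13.6057/17² = -0.047079 eV
  n = 18:  E = -13.6057/18² = -0.041993 eV

Checking against the measurement of -0.053 eV (2 sig figs), only n = 16 agrees:
E_16 = -0.053147 eV, which rounds to -0.053 eV ✓

Therefore n = 16.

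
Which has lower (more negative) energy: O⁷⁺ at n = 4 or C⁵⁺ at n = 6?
O⁷⁺ at n = 4 (E = -54.423 eV)

Using E_n = -13.6057 Z² / n² eV:

O⁷⁺ (Z = 8) at n = 4:
E = -13.6057 × 8² / 4² = -13.6057 × 64 / 16 = -54.422800 eV

C⁵⁺ (Z = 6) at n = 6:
E = -13.6057 × 6² / 6² = -13.6057 × 36 / 36 = -13.605700 eV

Since -54.422800 eV < -13.605700 eV,
O⁷⁺ at n = 4 is more tightly bound (requires more energy to ionize).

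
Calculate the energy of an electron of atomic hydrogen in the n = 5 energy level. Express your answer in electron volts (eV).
-0.54 eV

The energy levels of a hydrogen-like atom are given by:
E_n = -13.6057 eV / n²

For n = 5:
E_5 = -13.6057 eV / 5²
E_5 = -13.6057 eV / 25
E_5 = -0.54 eV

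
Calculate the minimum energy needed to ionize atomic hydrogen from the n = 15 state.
0.06047 eV

The ionization energy is the energy needed to remove the electron completely (n → ∞).

For hydrogen, E_n = -13.6057 eV / n².

At n = 15: E_15 = -13.6057 / 15² = -0.06046978 eV
At n = ∞: E_∞ = 0 eV

Ionization energy = E_∞ - E_15 = 0 - (-0.06046978) = 0.06046978 eV
Ionization energy ≈ 0.06047 eV

This is also called the binding energy of the electron in state n = 15.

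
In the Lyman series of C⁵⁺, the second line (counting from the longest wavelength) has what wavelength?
2.848 nm

The lines of a series are numbered from the longest wavelength (smallest ΔE) outward; the second line is the transition from n = n_f + 2 to n_f.
The Lyman series has all transitions ending at n_f = 1.

For C⁵⁺ (Z = 6), the second line (β-line) is the jump from n = 3 to n = 1:
E_3 = -13.6057 × 6² / 3² = -54.42280 eV
E_1 = -13.6057 × 6² / 1² = -489.80520 eV
ΔE = E_3 - E_1 = 435.38240 eV

λ = hc/E = 1239.84 eV·nm / 435.38240 eV
λ = 2.848 nm

This is the β-line of the Lyman series in C⁵⁺.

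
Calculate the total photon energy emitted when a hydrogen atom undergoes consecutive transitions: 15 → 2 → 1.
13.5452 eV

The energy levels of hydrogen are E_n = -13.6057 / n² eV.

First transition (15 → 2):
ΔE₁ = |E_2 - E_15|
ΔE₁ = |-3.4014250000 - (-0.0604697778)| = 3.3409552 eV

Second transition (2 → 1):
ΔE₂ = |E_1 - E_2|
ΔE₂ = |-13.6057000000 - (-3.4014250000)| = 10.2042750 eV

Total energy released:
E_total = ΔE₁ + ΔE₂ = 3.3409552 + 10.2042750 = 13.5452 eV

Note: This equals the direct transition 15 → 1: 13.5452 eV ✓
Energy is conserved regardless of the path taken.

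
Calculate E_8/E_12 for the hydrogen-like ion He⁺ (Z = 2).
2.250

Using E_n = -13.6057 Z² / n² eV with Z = 2:

E_8 = -13.6057 × 2² / 8² = -54.4228 / 64 = -0.850356250 eV
E_12 = -13.6057 × 2² / 12² = -54.4228 / 144 = -0.377936111 eV

The ratio is:
E_8/E_12 = (-0.850356250) / (-0.377936111)
E_8/E_12 = (-54.4228/64) / (-54.4228/144)
E_8/E_12 = 144/64
E_8/E_12 = 2.250
(Note: the Z² factors cancel in the ratio.)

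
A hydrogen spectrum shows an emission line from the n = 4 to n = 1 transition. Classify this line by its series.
Lyman series

The spectral series in hydrogen are named based on the final (lower) energy level:
- Lyman series: n_final = 1 (ultraviolet)
- Balmer series: n_final = 2 (visible/near-UV)
- Paschen series: n_final = 3 (infrared)
- Brackett series: n_final = 4 (infrared)
- Pfund series: n_final = 5 (far infrared)

Since this transition ends at n = 1, it belongs to the Lyman series.

For reference, this 4 → 1 line has photon energy
ΔE = 13.6057 eV × (1/1² - 1/4²) = 12.7553 eV,
corresponding to wavelength λ = hc/ΔE = 1239.84 eV·nm / 12.7553 eV = 97.20 nm in the ultraviolet region.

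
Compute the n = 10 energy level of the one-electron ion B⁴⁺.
-3.4014 eV

For hydrogen-like ions, the energy levels scale with Z²:
E_n = -13.6057 Z² / n² eV

For B⁴⁺ (Z = 5) at n = 10:
E_10 = -13.6057 × 5² / 10²
E_10 = -13.6057 × 25 / 100
E_10 = -340.1425 / 100
E_10 = -3.4014 eV

The energy is 25 times more negative than hydrogen at the same n due to the stronger nuclear charge.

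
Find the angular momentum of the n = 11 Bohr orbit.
1.1600e-33 J·s (or 11ℏ)

In the Bohr model, angular momentum is quantized:
L = nℏ

where ℏ = h/(2π) = 1.054572e-34 J·s

For n = 11:
L = 11 × 1.054572e-34 J·s
L = 1.1600e-33 J·s

This can also be written as L = 11ℏ.
The angular momentum is an integer multiple of the reduced Planck constant.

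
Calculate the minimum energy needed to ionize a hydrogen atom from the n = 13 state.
0.08 eV

The ionization energy is the energy needed to remove the electron completely (n → ∞).

For hydrogen, E_n = -13.6057 eV / n².

At n = 13: E_13 = -13.6057 / 13² = -0.08051 eV
At n = ∞: E_∞ = 0 eV

Ionization energy = E_∞ - E_13 = 0 - (-0.08051) = 0.08051 eV
Ionization energy ≈ 0.08 eV

This is also called the binding energy of the electron in state n = 13.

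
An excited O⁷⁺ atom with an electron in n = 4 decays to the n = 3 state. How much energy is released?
42.329 eV

The energy levels are E_n = -13.6057 Z² eV / n².

Energy at n = 4: E_4 = -13.6057 × 8² / 4² = -54.422800 eV
Energy at n = 3: E_3 = -13.6057 × 8² / 3² = -96.751644 eV

For emission (electron falling to lower state), the photon energy is:
E_photon = E_4 - E_3 = |-54.422800 - (-96.751644)|
E_photon = 42.329 eV

This energy is carried away by the emitted photon.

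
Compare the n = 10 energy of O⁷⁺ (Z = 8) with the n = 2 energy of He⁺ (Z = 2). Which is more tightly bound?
He⁺ at n = 2 (E = -13.61 eV)

Using E_n = -13.6057 Z² / n² eV:

O⁷⁺ (Z = 8) at n = 10:
E = -13.6057 × 8² / 10² = -13.6057 × 64 / 100 = -8.70765 eV

He⁺ (Z = 2) at n = 2:
E = -13.6057 × 2² / 2² = -13.6057 × 4 / 4 = -13.60570 eV

Since -13.60570 eV < -8.70765 eV,
He⁺ at n = 2 is more tightly bound (requires more energy to ionize).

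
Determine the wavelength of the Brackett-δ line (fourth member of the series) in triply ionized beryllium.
121.50 nm

The lines of a series are numbered from the longest wavelength (smallest ΔE) outward; the fourth line is the transition from n = n_f + 4 to n_f.
The Brackett series has all transitions ending at n_f = 4.

For Be³⁺ (Z = 4), the fourth line (δ-line) is the jump from n = 8 to n = 4:
E_8 = -13.6057 × 4² / 8² = -3.40143 eV
E_4 = -13.6057 × 4² / 4² = -13.60570 eV
ΔE = E_8 - E_4 = 10.20427 eV

λ = hc/E = 1239.84 eV·nm / 10.20427 eV
λ = 121.50 nm

This is the δ-line of the Brackett series in Be³⁺.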